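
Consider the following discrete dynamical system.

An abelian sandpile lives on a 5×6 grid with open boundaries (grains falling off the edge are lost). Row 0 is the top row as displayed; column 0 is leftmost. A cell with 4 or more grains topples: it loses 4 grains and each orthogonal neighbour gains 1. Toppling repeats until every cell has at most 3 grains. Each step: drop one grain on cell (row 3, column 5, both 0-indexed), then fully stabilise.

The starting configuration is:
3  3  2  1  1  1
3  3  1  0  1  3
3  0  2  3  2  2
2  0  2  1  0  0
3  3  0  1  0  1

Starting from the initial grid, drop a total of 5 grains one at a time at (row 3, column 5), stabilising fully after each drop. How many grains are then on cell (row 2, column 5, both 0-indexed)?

step 0: 3  3  2  1  1  1
3  3  1  0  1  3
3  0  2  3  2  2
2  0  2  1  0  0
3  3  0  1  0  1
step 1: 3  3  2  1  1  1
3  3  1  0  1  3
3  0  2  3  2  2
2  0  2  1  0  1
3  3  0  1  0  1
step 2: 3  3  2  1  1  1
3  3  1  0  1  3
3  0  2  3  2  2
2  0  2  1  0  2
3  3  0  1  0  1
step 3: 3  3  2  1  1  1
3  3  1  0  1  3
3  0  2  3  2  2
2  0  2  1  0  3
3  3  0  1  0  1
step 4: 3  3  2  1  1  1
3  3  1  0  1  3
3  0  2  3  2  3
2  0  2  1  1  0
3  3  0  1  0  2
step 5: 3  3  2  1  1  1
3  3  1  0  1  3
3  0  2  3  2  3
2  0  2  1  1  1
3  3  0  1  0  2

3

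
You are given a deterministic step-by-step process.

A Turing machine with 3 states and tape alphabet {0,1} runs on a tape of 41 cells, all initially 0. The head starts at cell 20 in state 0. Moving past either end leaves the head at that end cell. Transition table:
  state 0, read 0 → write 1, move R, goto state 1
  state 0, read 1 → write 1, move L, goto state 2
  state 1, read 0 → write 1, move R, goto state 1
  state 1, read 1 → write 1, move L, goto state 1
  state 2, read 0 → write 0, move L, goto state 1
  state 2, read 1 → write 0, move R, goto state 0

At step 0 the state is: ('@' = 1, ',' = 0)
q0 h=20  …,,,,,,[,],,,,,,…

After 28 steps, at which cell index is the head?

step 0: q0 h=20  …,,,,,,[,],,,,,,…
step 1: q1 h=21  …,,,,,@[,],,,,,,…
step 2: q1 h=22  …,,,,@@[,],,,,,,…
step 3: q1 h=23  …,,,@@@[,],,,,,,…
step 4: q1 h=24  …,,@@@@[,],,,,,,…
step 5: q1 h=25  …,@@@@@[,],,,,,,…
step 6: q1 h=26  …@@@@@@[,],,,,,,…
step 7: q1 h=27  …@@@@@@[,],,,,,,…
step 8: q1 h=28  …@@@@@@[,],,,,,,…
step 9: q1 h=29  …@@@@@@[,],,,,,,…
step 10: q1 h=30  …@@@@@@[,],,,,,,…
step 11: q1 h=31  …@@@@@@[,],,,,,,…
step 12: q1 h=32  …@@@@@@[,],,,,,,…
step 13: q1 h=33  …@@@@@@[,],,,,,,…
step 14: q1 h=34  …@@@@@@[,],,,,,,|
step 15: q1 h=35  …@@@@@@[,],,,,,|
step 16: q1 h=36  …@@@@@@[,],,,,|
step 17: q1 h=37  …@@@@@@[,],,,|
step 18: q1 h=38  …@@@@@@[,],,|
step 19: q1 h=39  …@@@@@@[,],|
step 20: q1 h=40  …@@@@@@[,]|
step 21: q1 h=40  …@@@@@@[@]|
step 22: q1 h=39  …@@@@@@[@]@|
step 23: q1 h=38  …@@@@@@[@]@@|
step 24: q1 h=37  …@@@@@@[@]@@@|
step 25: q1 h=36  …@@@@@@[@]@@@@|
step 26: q1 h=35  …@@@@@@[@]@@@@@|
step 27: q1 h=34  …@@@@@@[@]@@@@@@|
step 28: q1 h=33  …@@@@@@[@]@@@@@@…

33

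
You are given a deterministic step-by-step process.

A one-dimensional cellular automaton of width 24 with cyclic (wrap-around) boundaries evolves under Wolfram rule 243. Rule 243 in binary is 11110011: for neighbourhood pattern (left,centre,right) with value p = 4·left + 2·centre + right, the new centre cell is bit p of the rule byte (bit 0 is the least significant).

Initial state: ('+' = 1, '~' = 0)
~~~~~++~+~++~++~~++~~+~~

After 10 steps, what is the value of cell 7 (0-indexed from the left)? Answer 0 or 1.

1

gen 0: ~~~~~++~+~++~++~~++~~+~~
gen 1: +++++~++~+~++~+++~+++~++
gen 2: ++++++~++~+~++~+++~+++~+
gen 3: +++++++~++~+~++~+++~+++~
gen 4: ~+++++++~++~+~++~+++~+++
gen 5: +~+++++++~++~+~++~+++~++
gen 6: ++~+++++++~++~+~++~+++~+
gen 7: +++~+++++++~++~+~++~+++~
gen 8: ~+++~+++++++~++~+~++~+++
gen 9: +~+++~+++++++~++~+~++~++
gen 10: ++~+++~+++++++~++~+~++~+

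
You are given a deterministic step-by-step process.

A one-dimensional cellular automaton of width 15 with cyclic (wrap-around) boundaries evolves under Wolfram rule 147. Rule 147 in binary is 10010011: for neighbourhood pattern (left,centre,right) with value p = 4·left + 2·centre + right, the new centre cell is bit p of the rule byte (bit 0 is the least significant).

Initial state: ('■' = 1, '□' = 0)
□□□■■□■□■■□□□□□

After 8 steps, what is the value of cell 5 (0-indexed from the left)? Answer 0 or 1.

[0] □□□■■□■□■■□□□□□
[1] ■■■□□□□□□□■■■■■
[2] ■■□■■■■■■■□■■■■
[3] ■□□□■■■■■□□□■■■
[4] □■■■□■■■□■■■□■■
[5] □□■□□□■□□□■□□□□
[6] ■■□■■■□■■■□■■■■
[7] ■□□□■□□□■□□□■■■
[8] □■■■□■■■□■■■□■■

1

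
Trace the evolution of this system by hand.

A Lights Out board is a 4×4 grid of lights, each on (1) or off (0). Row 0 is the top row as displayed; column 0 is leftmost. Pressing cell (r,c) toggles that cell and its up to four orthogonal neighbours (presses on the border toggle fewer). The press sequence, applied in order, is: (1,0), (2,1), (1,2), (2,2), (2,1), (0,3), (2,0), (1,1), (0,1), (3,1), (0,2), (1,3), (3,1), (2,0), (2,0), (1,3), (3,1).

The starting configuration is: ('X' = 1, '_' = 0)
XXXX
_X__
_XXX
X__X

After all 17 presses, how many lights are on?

t=0: XXXX
_X__
_XXX
X__X
t=1: _XXX
X___
XXXX
X__X
t=2: _XXX
XX__
___X
XX_X
t=3: _X_X
X_XX
__XX
XX_X
t=4: _X_X
X__X
_X__
XXXX
t=5: _X_X
XX_X
X_X_
X_XX
t=6: _XX_
XX__
X_X_
X_XX
t=7: _XX_
_X__
_XX_
__XX
t=8: __X_
X_X_
__X_
__XX
t=9: XX__
XXX_
__X_
__XX
t=10: XX__
XXX_
_XX_
XX_X
t=11: X_XX
XX__
_XX_
XX_X
t=12: X_X_
XXXX
_XXX
XX_X
t=13: X_X_
XXXX
__XX
__XX
t=14: X_X_
_XXX
XXXX
X_XX
t=15: X_X_
XXXX
__XX
__XX
t=16: X_XX
XX__
__X_
__XX
t=17: X_XX
XX__
_XX_
XX_X

10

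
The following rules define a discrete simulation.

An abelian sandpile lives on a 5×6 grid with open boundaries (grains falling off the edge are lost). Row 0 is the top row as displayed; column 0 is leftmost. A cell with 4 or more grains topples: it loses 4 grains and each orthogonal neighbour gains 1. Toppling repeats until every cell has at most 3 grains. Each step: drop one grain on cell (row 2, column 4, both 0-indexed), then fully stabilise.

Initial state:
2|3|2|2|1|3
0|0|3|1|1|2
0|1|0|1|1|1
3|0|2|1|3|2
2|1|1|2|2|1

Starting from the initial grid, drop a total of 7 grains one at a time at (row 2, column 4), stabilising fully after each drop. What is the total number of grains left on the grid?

gen 0: 2|3|2|2|1|3
0|0|3|1|1|2
0|1|0|1|1|1
3|0|2|1|3|2
2|1|1|2|2|1
gen 1: 2|3|2|2|1|3
0|0|3|1|1|2
0|1|0|1|2|1
3|0|2|1|3|2
2|1|1|2|2|1
gen 2: 2|3|2|2|1|3
0|0|3|1|1|2
0|1|0|1|3|1
3|0|2|1|3|2
2|1|1|2|2|1
gen 3: 2|3|2|2|1|3
0|0|3|1|2|2
0|1|0|2|1|2
3|0|2|2|0|3
2|1|1|2|3|1
gen 4: 2|3|2|2|1|3
0|0|3|1|2|2
0|1|0|2|2|2
3|0|2|2|0|3
2|1|1|2|3|1
gen 5: 2|3|2|2|1|3
0|0|3|1|2|2
0|1|0|2|3|2
3|0|2|2|0|3
2|1|1|2|3|1
gen 6: 2|3|2|2|1|3
0|0|3|1|3|2
0|1|0|3|0|3
3|0|2|2|1|3
2|1|1|2|3|1
gen 7: 2|3|2|2|1|3
0|0|3|1|3|2
0|1|0|3|1|3
3|0|2|2|1|3
2|1|1|2|3|1

51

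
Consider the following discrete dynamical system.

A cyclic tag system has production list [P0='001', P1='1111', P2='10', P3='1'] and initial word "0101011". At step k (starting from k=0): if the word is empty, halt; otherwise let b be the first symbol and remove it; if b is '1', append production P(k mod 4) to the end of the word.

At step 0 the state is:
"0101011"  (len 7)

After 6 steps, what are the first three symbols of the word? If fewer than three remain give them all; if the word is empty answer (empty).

111

t=0: "0101011"  (len 7)
t=1: "101011"  (len 6)
t=2: "010111111"  (len 9)
t=3: "10111111"  (len 8)
t=4: "01111111"  (len 8)
t=5: "1111111"  (len 7)
t=6: "1111111111"  (len 10)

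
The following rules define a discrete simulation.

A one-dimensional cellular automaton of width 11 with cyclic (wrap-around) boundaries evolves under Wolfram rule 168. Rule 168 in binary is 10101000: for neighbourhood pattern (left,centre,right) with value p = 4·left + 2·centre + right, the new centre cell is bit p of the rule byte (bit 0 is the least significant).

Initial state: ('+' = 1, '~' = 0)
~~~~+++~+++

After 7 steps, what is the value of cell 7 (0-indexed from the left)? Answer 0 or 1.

0

k=0  ~~~~+++~+++
k=1  ~~~~++~+++~
k=2  ~~~~+~+++~~
k=3  ~~~~~+++~~~
k=4  ~~~~~++~~~~
k=5  ~~~~~+~~~~~
k=6  ~~~~~~~~~~~
k=7  ~~~~~~~~~~~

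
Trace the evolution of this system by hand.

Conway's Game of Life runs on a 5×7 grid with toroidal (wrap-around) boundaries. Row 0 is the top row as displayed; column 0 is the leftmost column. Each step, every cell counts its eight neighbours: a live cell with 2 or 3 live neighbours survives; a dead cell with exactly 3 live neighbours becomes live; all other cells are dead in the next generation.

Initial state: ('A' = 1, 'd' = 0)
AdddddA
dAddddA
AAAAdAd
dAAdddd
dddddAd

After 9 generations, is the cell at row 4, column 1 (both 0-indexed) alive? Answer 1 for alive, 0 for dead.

gen 0: AdddddA
dAddddA
AAAAdAd
dAAdddd
dddddAd
gen 1: AddddAA
dddddAd
dddAddA
AddAAdA
AAddddA
gen 2: dAdddAd
AdddAAd
AddAddA
dAAAAdd
dAddAdd
gen 3: AAdddAA
AAddAAd
AdddddA
dAddAAd
AAddAAd
gen 4: ddAdddd
ddddAdd
ddddddd
dAddAdd
ddAdddd
gen 5: dddAddd
ddddddd
ddddddd
ddddddd
dAAAddd
gen 6: dddAddd
ddddddd
ddddddd
ddAdddd
ddAAddd
gen 7: ddAAddd
ddddddd
ddddddd
ddAAddd
ddAAddd
gen 8: ddAAddd
ddddddd
ddddddd
ddAAddd
dAddAdd
gen 9: ddAAddd
ddddddd
ddddddd
ddAAddd
dAddAdd

1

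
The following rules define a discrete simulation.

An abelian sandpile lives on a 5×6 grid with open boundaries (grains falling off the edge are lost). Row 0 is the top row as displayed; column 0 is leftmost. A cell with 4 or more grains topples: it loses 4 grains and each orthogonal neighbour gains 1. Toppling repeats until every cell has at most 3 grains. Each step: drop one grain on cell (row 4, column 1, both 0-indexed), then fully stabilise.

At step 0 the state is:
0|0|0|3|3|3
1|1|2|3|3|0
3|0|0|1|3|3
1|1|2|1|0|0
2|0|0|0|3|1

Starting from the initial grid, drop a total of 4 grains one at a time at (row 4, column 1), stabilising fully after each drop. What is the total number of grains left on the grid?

43

[0] 0|0|0|3|3|3
1|1|2|3|3|0
3|0|0|1|3|3
1|1|2|1|0|0
2|0|0|0|3|1
[1] 0|0|0|3|3|3
1|1|2|3|3|0
3|0|0|1|3|3
1|1|2|1|0|0
2|1|0|0|3|1
[2] 0|0|0|3|3|3
1|1|2|3|3|0
3|0|0|1|3|3
1|1|2|1|0|0
2|2|0|0|3|1
[3] 0|0|0|3|3|3
1|1|2|3|3|0
3|0|0|1|3|3
1|1|2|1|0|0
2|3|0|0|3|1
[4] 0|0|0|3|3|3
1|1|2|3|3|0
3|0|0|1|3|3
1|2|2|1|0|0
3|0|1|0|3|1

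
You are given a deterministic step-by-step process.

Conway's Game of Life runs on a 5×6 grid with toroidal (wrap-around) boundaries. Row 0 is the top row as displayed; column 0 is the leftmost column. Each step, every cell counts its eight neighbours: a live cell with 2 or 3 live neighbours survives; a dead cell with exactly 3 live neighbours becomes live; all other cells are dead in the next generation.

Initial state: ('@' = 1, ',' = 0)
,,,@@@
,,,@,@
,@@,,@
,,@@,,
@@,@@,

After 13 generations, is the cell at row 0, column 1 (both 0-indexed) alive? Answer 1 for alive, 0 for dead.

1

0) ,,,@@@
,,,@,@
,@@,,@
,,@@,,
@@,@@,
1) ,,,,,,
,,,@,@
@@,,,,
,,,,,@
@@,,,,
2) @,,,,,
@,,,,,
@,,,@@
,,,,,@
@,,,,,
3) @@,,,@
@@,,,,
@,,,@,
,,,,@,
@,,,,@
4) ,,,,,,
,,,,,,
@@,,,,
@,,,@,
,@,,@,
5) ,,,,,,
,,,,,,
@@,,,@
@,,,,,
,,,,,@
6) ,,,,,,
@,,,,,
@@,,,@
,@,,,,
,,,,,,
7) ,,,,,,
@@,,,@
,@,,,@
,@,,,,
,,,,,,
8) @,,,,,
,@,,,@
,@@,,@
@,,,,,
,,,,,,
9) @,,,,,
,@@,,@
,@@,,@
@@,,,,
,,,,,,
10) @@,,,,
,,@,,@
,,,,,@
@@@,,,
@@,,,,
11) ,,@,,@
,@,,,@
,,@,,@
,,@,,@
,,,,,@
12) ,,,,@@
,@@,@@
,@@,@@
@,,,@@
@,,,@@
13) ,@,,,,
,@@,,,
,,@,,,
,,,,,,
,,,@,,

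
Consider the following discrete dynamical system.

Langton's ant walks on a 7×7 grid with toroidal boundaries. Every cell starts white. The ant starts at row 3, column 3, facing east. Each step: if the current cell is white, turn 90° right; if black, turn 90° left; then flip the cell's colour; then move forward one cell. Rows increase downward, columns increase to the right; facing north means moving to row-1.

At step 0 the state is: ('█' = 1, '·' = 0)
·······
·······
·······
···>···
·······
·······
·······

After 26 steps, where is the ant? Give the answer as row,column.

2,0

step 0: ·······
·······
·······
···>···
·······
·······
·······
step 1: ·······
·······
·······
···█···
···v···
·······
·······
step 2: ·······
·······
·······
···█···
··<█···
·······
·······
step 3: ·······
·······
·······
··^█···
··██···
·······
·······
step 4: ·······
·······
·······
··█>···
··██···
·······
·······
step 5: ·······
·······
···^···
··█····
··██···
·······
·······
step 6: ·······
·······
···█>··
··█····
··██···
·······
·······
step 7: ·······
·······
···██··
··█·v··
··██···
·······
·······
step 8: ·······
·······
···██··
··█<█··
··██···
·······
·······
step 9: ·······
·······
···^█··
··███··
··██···
·······
·······
step 10: ·······
·······
··<·█··
··███··
··██···
·······
·······
step 11: ·······
··^····
··█·█··
··███··
··██···
·······
·······
step 12: ·······
··█>···
··█·█··
··███··
··██···
·······
·······
step 13: ·······
··██···
··█v█··
··███··
··██···
·······
·······
step 14: ·······
··██···
··<██··
··███··
··██···
·······
·······
step 15: ·······
··██···
···██··
··v██··
··██···
·······
·······
step 16: ·······
··██···
···██··
···>█··
··██···
·······
·······
step 17: ·······
··██···
···^█··
····█··
··██···
·······
·······
step 18: ·······
··██···
··<·█··
····█··
··██···
·······
·······
step 19: ·······
··^█···
··█·█··
····█··
··██···
·······
·······
step 20: ·······
·<·█···
··█·█··
····█··
··██···
·······
·······
step 21: ·^·····
·█·█···
··█·█··
····█··
··██···
·······
·······
step 22: ·█>····
·█·█···
··█·█··
····█··
··██···
·······
·······
step 23: ·██····
·█v█···
··█·█··
····█··
··██···
·······
·······
step 24: ·██····
·<██···
··█·█··
····█··
··██···
·······
·······
step 25: ·██····
··██···
·v█·█··
····█··
··██···
·······
·······
step 26: ·██····
··██···
<██·█··
····█··
··██···
·······
·······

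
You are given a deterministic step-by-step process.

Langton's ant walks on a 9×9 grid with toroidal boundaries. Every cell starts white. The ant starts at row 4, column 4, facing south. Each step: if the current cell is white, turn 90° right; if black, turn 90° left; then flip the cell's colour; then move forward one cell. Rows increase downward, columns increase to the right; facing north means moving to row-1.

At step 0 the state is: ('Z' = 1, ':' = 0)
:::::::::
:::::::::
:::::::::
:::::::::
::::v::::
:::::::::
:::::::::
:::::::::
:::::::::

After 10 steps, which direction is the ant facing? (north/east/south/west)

[0] :::::::::
:::::::::
:::::::::
:::::::::
::::v::::
:::::::::
:::::::::
:::::::::
:::::::::
[1] :::::::::
:::::::::
:::::::::
:::::::::
:::<Z::::
:::::::::
:::::::::
:::::::::
:::::::::
[2] :::::::::
:::::::::
:::::::::
:::^:::::
:::ZZ::::
:::::::::
:::::::::
:::::::::
:::::::::
[3] :::::::::
:::::::::
:::::::::
:::Z>::::
:::ZZ::::
:::::::::
:::::::::
:::::::::
:::::::::
[4] :::::::::
:::::::::
:::::::::
:::ZZ::::
:::Zv::::
:::::::::
:::::::::
:::::::::
:::::::::
[5] :::::::::
:::::::::
:::::::::
:::ZZ::::
:::Z:>:::
:::::::::
:::::::::
:::::::::
:::::::::
[6] :::::::::
:::::::::
:::::::::
:::ZZ::::
:::Z:Z:::
:::::v:::
:::::::::
:::::::::
:::::::::
[7] :::::::::
:::::::::
:::::::::
:::ZZ::::
:::Z:Z:::
::::<Z:::
:::::::::
:::::::::
:::::::::
[8] :::::::::
:::::::::
:::::::::
:::ZZ::::
:::Z^Z:::
::::ZZ:::
:::::::::
:::::::::
:::::::::
[9] :::::::::
:::::::::
:::::::::
:::ZZ::::
:::ZZ>:::
::::ZZ:::
:::::::::
:::::::::
:::::::::
[10] :::::::::
:::::::::
:::::::::
:::ZZ^:::
:::ZZ::::
::::ZZ:::
:::::::::
:::::::::
:::::::::

north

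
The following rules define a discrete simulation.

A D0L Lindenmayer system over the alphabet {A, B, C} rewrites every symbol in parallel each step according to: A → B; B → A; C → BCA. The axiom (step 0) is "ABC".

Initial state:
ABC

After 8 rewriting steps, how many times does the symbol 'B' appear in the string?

t=0: ABC
t=1: BABCA
t=2: ABABCAB
t=3: BABABCABA
t=4: ABABABCABAB
t=5: BABABABCABABA
t=6: ABABABABCABABAB
t=7: BABABABABCABABABA
t=8: ABABABABABCABABABAB

9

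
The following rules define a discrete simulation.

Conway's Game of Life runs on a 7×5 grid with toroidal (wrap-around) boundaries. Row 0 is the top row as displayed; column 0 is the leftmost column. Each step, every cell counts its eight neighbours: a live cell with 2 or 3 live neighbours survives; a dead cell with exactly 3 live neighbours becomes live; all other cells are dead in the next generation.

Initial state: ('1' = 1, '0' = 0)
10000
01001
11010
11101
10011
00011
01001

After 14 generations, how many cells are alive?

8

step 0: 10000
01001
11010
11101
10011
00011
01001
step 1: 01001
01101
00010
00000
00000
00100
00011
step 2: 01001
01101
00110
00000
00000
00010
10111
step 3: 00000
01001
01110
00000
00000
00110
11100
step 4: 00100
11010
11110
00100
00000
00110
01110
step 5: 10001
10010
10010
00110
00110
01010
01000
step 6: 11001
11010
01010
01000
01001
01010
01101
step 7: 00000
00010
01001
01000
01000
01011
00001
step 8: 00000
00000
10100
01100
01000
00111
10011
step 9: 00001
00000
00100
10100
11000
01100
10100
step 10: 00000
00000
01000
10100
10000
00100
10110
step 11: 00000
00000
01000
10000
00000
00111
01110
step 12: 00100
00000
00000
00000
00011
01001
01001
step 13: 00000
00000
00000
00000
10011
00101
01110
step 14: 00100
00000
00000
00001
10011
00000
01110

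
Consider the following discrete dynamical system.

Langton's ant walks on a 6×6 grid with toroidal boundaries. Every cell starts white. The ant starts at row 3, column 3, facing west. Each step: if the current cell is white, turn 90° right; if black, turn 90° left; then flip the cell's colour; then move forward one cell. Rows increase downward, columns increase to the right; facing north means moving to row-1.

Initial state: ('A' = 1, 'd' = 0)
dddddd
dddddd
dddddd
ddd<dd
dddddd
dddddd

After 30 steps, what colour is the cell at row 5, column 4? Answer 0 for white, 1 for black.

0) dddddd
dddddd
dddddd
ddd<dd
dddddd
dddddd
1) dddddd
dddddd
ddd^dd
dddAdd
dddddd
dddddd
2) dddddd
dddddd
dddA>d
dddAdd
dddddd
dddddd
3) dddddd
dddddd
dddAAd
dddAvd
dddddd
dddddd
4) dddddd
dddddd
dddAAd
ddd<Ad
dddddd
dddddd
5) dddddd
dddddd
dddAAd
ddddAd
dddvdd
dddddd
6) dddddd
dddddd
dddAAd
ddddAd
dd<Add
dddddd
7) dddddd
dddddd
dddAAd
dd^dAd
ddAAdd
dddddd
8) dddddd
dddddd
dddAAd
ddA>Ad
ddAAdd
dddddd
9) dddddd
dddddd
dddAAd
ddAAAd
ddAvdd
dddddd
10) dddddd
dddddd
dddAAd
ddAAAd
ddAd>d
dddddd
11) dddddd
dddddd
dddAAd
ddAAAd
ddAdAd
ddddvd
12) dddddd
dddddd
dddAAd
ddAAAd
ddAdAd
ddd<Ad
13) dddddd
dddddd
dddAAd
ddAAAd
ddA^Ad
dddAAd
14) dddddd
dddddd
dddAAd
ddAAAd
ddAA>d
dddAAd
15) dddddd
dddddd
dddAAd
ddAA^d
ddAAdd
dddAAd
16) dddddd
dddddd
dddAAd
ddA<dd
ddAAdd
dddAAd
17) dddddd
dddddd
dddAAd
ddAddd
ddAvdd
dddAAd
18) dddddd
dddddd
dddAAd
ddAddd
ddAd>d
dddAAd
19) dddddd
dddddd
dddAAd
ddAddd
ddAdAd
dddAvd
20) dddddd
dddddd
dddAAd
ddAddd
ddAdAd
dddAd>
21) dddddv
dddddd
dddAAd
ddAddd
ddAdAd
dddAdA
22) dddd<A
dddddd
dddAAd
ddAddd
ddAdAd
dddAdA
23) ddddAA
dddddd
dddAAd
ddAddd
ddAdAd
dddA^A
24) ddddAA
dddddd
dddAAd
ddAddd
ddAdAd
dddAA>
25) ddddAA
dddddd
dddAAd
ddAddd
ddAdA^
dddAAd
26) ddddAA
dddddd
dddAAd
ddAddd
>dAdAA
dddAAd
27) ddddAA
dddddd
dddAAd
ddAddd
AdAdAA
vddAAd
28) ddddAA
dddddd
dddAAd
ddAddd
AdAdAA
AddAA<
29) ddddAA
dddddd
dddAAd
ddAddd
AdAdA^
AddAAA
30) ddddAA
dddddd
dddAAd
ddAddd
AdAd<d
AddAAA

1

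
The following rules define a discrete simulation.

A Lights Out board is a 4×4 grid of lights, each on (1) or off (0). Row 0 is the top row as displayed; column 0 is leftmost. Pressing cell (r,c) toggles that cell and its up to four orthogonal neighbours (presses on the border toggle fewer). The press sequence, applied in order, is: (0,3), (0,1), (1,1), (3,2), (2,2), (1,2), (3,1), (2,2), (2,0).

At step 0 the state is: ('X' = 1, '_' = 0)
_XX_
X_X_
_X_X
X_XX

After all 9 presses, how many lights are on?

step 0: _XX_
X_X_
_X_X
X_XX
step 1: _X_X
X_XX
_X_X
X_XX
step 2: X_XX
XXXX
_X_X
X_XX
step 3: XXXX
___X
___X
X_XX
step 4: XXXX
___X
__XX
XX__
step 5: XXXX
__XX
_X__
XXX_
step 6: XX_X
_X__
_XX_
XXX_
step 7: XX_X
_X__
__X_
____
step 8: XX_X
_XX_
_X_X
__X_
step 9: XX_X
XXX_
X__X
X_X_

10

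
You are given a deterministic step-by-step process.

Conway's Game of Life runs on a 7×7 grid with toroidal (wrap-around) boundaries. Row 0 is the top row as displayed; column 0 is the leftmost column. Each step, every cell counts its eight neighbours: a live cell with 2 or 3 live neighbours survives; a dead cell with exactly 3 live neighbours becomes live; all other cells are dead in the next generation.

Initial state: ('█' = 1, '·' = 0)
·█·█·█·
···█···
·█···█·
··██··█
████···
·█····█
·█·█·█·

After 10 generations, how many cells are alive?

gen 0: ·█·█·█·
···█···
·█···█·
··██··█
████···
·█····█
·█·█·█·
gen 1: ···█···
·······
···██··
···██·█
···█··█
···██·█
·█···██
gen 2: ·······
···██··
···███·
··█····
█·█···█
··███·█
█·██·██
gen 3: ··█··██
···█·█·
··█··█·
·██·███
█·█··██
····█··
███··██
gen 4: ··██···
··██·█·
·██····
··█·█··
█·█····
··███··
█████··
gen 5: ·······
····█··
·█··█··
··█····
··█·█··
█···█··
·······
gen 6: ·······
·······
···█···
·██····
·█·····
···█···
·······
gen 7: ·······
·······
··█····
·██····
·█·····
·······
·······
gen 8: ·······
·······
·██····
·██····
·██····
·······
·······
gen 9: ·······
·······
·██····
█··█···
·██····
·······
·······
gen 10: ·······
·······
·██····
█··█···
·██····
·······
·······

6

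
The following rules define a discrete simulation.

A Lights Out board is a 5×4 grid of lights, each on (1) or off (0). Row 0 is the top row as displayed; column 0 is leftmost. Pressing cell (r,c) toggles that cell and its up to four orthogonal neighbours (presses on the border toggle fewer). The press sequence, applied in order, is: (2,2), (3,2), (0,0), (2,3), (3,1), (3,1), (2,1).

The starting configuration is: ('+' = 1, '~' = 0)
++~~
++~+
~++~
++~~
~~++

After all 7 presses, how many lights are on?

[0] ++~~
++~+
~++~
++~~
~~++
[1] ++~~
++++
~~~+
+++~
~~++
[2] ++~~
++++
~~++
+~~+
~~~+
[3] ~~~~
~+++
~~++
+~~+
~~~+
[4] ~~~~
~++~
~~~~
+~~~
~~~+
[5] ~~~~
~++~
~+~~
~++~
~+~+
[6] ~~~~
~++~
~~~~
+~~~
~~~+
[7] ~~~~
~~+~
+++~
++~~
~~~+

7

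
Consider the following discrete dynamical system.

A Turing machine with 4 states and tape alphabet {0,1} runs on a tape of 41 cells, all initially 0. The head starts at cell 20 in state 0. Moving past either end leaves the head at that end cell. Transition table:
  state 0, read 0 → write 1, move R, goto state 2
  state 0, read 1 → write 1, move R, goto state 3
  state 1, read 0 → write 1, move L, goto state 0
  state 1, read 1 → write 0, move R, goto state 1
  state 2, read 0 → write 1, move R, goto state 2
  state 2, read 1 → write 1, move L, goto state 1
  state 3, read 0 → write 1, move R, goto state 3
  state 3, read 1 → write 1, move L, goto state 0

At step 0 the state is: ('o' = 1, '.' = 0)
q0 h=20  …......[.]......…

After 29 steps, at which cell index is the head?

40

0) q0 h=20  …......[.]......…
1) q2 h=21  ….....o[.]......…
2) q2 h=22  …....oo[.]......…
3) q2 h=23  …...ooo[.]......…
4) q2 h=24  …..oooo[.]......…
5) q2 h=25  ….ooooo[.]......…
6) q2 h=26  …oooooo[.]......…
7) q2 h=27  …oooooo[.]......…
8) q2 h=28  …oooooo[.]......…
9) q2 h=29  …oooooo[.]......…
10) q2 h=30  …oooooo[.]......…
11) q2 h=31  …oooooo[.]......…
12) q2 h=32  …oooooo[.]......…
13) q2 h=33  …oooooo[.]......…
14) q2 h=34  …oooooo[.]......|
15) q2 h=35  …oooooo[.].....|
16) q2 h=36  …oooooo[.]....|
17) q2 h=37  …oooooo[.]...|
18) q2 h=38  …oooooo[.]..|
19) q2 h=39  …oooooo[.].|
20) q2 h=40  …oooooo[.]|
21) q2 h=40  …oooooo[o]|
22) q1 h=39  …oooooo[o]o|
23) q1 h=40  …ooooo.[o]|
24) q1 h=40  …ooooo.[.]|
25) q0 h=39  …oooooo[.]o|
26) q2 h=40  …oooooo[o]|
27) q1 h=39  …oooooo[o]o|
28) q1 h=40  …ooooo.[o]|
29) q1 h=40  …ooooo.[.]|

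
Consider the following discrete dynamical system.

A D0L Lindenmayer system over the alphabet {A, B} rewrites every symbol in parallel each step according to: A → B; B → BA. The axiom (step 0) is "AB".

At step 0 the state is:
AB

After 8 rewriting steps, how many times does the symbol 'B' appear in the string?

gen 0: AB
gen 1: BBA
gen 2: BABAB
gen 3: BABBABBA
gen 4: BABBABABBABAB
gen 5: BABBABABBABBABABBABBA
gen 6: BABBABABBABBABABBABABBABBABABBABAB
gen 7: BABBABABBABBABABBABABBABBABABBABBABABBABABBABBABABBABBA
gen 8: BABBABABBABBABABBABABBABBABABBABBABABBABABBABBABABBABABBABBABABBABBABABBABABBABBABABBABAB

55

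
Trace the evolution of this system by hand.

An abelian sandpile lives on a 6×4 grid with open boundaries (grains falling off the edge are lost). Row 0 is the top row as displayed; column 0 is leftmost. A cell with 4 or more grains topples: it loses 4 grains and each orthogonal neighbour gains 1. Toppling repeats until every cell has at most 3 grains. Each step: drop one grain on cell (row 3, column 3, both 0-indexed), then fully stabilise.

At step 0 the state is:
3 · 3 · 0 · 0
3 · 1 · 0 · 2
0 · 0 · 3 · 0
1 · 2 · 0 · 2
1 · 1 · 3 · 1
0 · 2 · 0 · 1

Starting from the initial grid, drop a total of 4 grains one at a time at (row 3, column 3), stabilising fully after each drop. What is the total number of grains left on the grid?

0) 3 · 3 · 0 · 0
3 · 1 · 0 · 2
0 · 0 · 3 · 0
1 · 2 · 0 · 2
1 · 1 · 3 · 1
0 · 2 · 0 · 1
1) 3 · 3 · 0 · 0
3 · 1 · 0 · 2
0 · 0 · 3 · 0
1 · 2 · 0 · 3
1 · 1 · 3 · 1
0 · 2 · 0 · 1
2) 3 · 3 · 0 · 0
3 · 1 · 0 · 2
0 · 0 · 3 · 1
1 · 2 · 1 · 0
1 · 1 · 3 · 2
0 · 2 · 0 · 1
3) 3 · 3 · 0 · 0
3 · 1 · 0 · 2
0 · 0 · 3 · 1
1 · 2 · 1 · 1
1 · 1 · 3 · 2
0 · 2 · 0 · 1
4) 3 · 3 · 0 · 0
3 · 1 · 0 · 2
0 · 0 · 3 · 1
1 · 2 · 1 · 2
1 · 1 · 3 · 2
0 · 2 · 0 · 1

32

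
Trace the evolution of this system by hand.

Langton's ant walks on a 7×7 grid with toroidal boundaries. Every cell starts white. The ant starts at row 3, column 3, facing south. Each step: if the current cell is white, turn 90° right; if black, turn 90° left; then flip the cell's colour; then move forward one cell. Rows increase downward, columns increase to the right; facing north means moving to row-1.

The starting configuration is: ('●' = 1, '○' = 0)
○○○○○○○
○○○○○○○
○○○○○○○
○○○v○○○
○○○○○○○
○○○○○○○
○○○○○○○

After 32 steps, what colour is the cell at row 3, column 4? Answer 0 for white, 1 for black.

gen 0: ○○○○○○○
○○○○○○○
○○○○○○○
○○○v○○○
○○○○○○○
○○○○○○○
○○○○○○○
gen 1: ○○○○○○○
○○○○○○○
○○○○○○○
○○<●○○○
○○○○○○○
○○○○○○○
○○○○○○○
gen 2: ○○○○○○○
○○○○○○○
○○^○○○○
○○●●○○○
○○○○○○○
○○○○○○○
○○○○○○○
gen 3: ○○○○○○○
○○○○○○○
○○●>○○○
○○●●○○○
○○○○○○○
○○○○○○○
○○○○○○○
gen 4: ○○○○○○○
○○○○○○○
○○●●○○○
○○●v○○○
○○○○○○○
○○○○○○○
○○○○○○○
gen 5: ○○○○○○○
○○○○○○○
○○●●○○○
○○●○>○○
○○○○○○○
○○○○○○○
○○○○○○○
gen 6: ○○○○○○○
○○○○○○○
○○●●○○○
○○●○●○○
○○○○v○○
○○○○○○○
○○○○○○○
gen 7: ○○○○○○○
○○○○○○○
○○●●○○○
○○●○●○○
○○○<●○○
○○○○○○○
○○○○○○○
gen 8: ○○○○○○○
○○○○○○○
○○●●○○○
○○●^●○○
○○○●●○○
○○○○○○○
○○○○○○○
gen 9: ○○○○○○○
○○○○○○○
○○●●○○○
○○●●>○○
○○○●●○○
○○○○○○○
○○○○○○○
gen 10: ○○○○○○○
○○○○○○○
○○●●^○○
○○●●○○○
○○○●●○○
○○○○○○○
○○○○○○○
gen 11: ○○○○○○○
○○○○○○○
○○●●●>○
○○●●○○○
○○○●●○○
○○○○○○○
○○○○○○○
gen 12: ○○○○○○○
○○○○○○○
○○●●●●○
○○●●○v○
○○○●●○○
○○○○○○○
○○○○○○○
gen 13: ○○○○○○○
○○○○○○○
○○●●●●○
○○●●<●○
○○○●●○○
○○○○○○○
○○○○○○○
gen 14: ○○○○○○○
○○○○○○○
○○●●^●○
○○●●●●○
○○○●●○○
○○○○○○○
○○○○○○○
gen 15: ○○○○○○○
○○○○○○○
○○●<○●○
○○●●●●○
○○○●●○○
○○○○○○○
○○○○○○○
gen 16: ○○○○○○○
○○○○○○○
○○●○○●○
○○●v●●○
○○○●●○○
○○○○○○○
○○○○○○○
gen 17: ○○○○○○○
○○○○○○○
○○●○○●○
○○●○>●○
○○○●●○○
○○○○○○○
○○○○○○○
gen 18: ○○○○○○○
○○○○○○○
○○●○^●○
○○●○○●○
○○○●●○○
○○○○○○○
○○○○○○○
gen 19: ○○○○○○○
○○○○○○○
○○●○●>○
○○●○○●○
○○○●●○○
○○○○○○○
○○○○○○○
gen 20: ○○○○○○○
○○○○○^○
○○●○●○○
○○●○○●○
○○○●●○○
○○○○○○○
○○○○○○○
gen 21: ○○○○○○○
○○○○○●>
○○●○●○○
○○●○○●○
○○○●●○○
○○○○○○○
○○○○○○○
gen 22: ○○○○○○○
○○○○○●●
○○●○●○v
○○●○○●○
○○○●●○○
○○○○○○○
○○○○○○○
gen 23: ○○○○○○○
○○○○○●●
○○●○●<●
○○●○○●○
○○○●●○○
○○○○○○○
○○○○○○○
gen 24: ○○○○○○○
○○○○○^●
○○●○●●●
○○●○○●○
○○○●●○○
○○○○○○○
○○○○○○○
gen 25: ○○○○○○○
○○○○<○●
○○●○●●●
○○●○○●○
○○○●●○○
○○○○○○○
○○○○○○○
gen 26: ○○○○^○○
○○○○●○●
○○●○●●●
○○●○○●○
○○○●●○○
○○○○○○○
○○○○○○○
gen 27: ○○○○●>○
○○○○●○●
○○●○●●●
○○●○○●○
○○○●●○○
○○○○○○○
○○○○○○○
gen 28: ○○○○●●○
○○○○●v●
○○●○●●●
○○●○○●○
○○○●●○○
○○○○○○○
○○○○○○○
gen 29: ○○○○●●○
○○○○<●●
○○●○●●●
○○●○○●○
○○○●●○○
○○○○○○○
○○○○○○○
gen 30: ○○○○●●○
○○○○○●●
○○●○v●●
○○●○○●○
○○○●●○○
○○○○○○○
○○○○○○○
gen 31: ○○○○●●○
○○○○○●●
○○●○○>●
○○●○○●○
○○○●●○○
○○○○○○○
○○○○○○○
gen 32: ○○○○●●○
○○○○○^●
○○●○○○●
○○●○○●○
○○○●●○○
○○○○○○○
○○○○○○○

0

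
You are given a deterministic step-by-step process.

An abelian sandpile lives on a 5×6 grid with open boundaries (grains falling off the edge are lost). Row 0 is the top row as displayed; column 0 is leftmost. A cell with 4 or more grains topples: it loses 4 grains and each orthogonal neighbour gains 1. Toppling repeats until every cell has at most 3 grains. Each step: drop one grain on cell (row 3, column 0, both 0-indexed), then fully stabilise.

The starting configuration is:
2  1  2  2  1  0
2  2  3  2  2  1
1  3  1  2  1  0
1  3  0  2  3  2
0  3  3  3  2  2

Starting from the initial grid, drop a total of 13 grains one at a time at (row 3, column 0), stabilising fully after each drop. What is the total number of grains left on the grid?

55

0) 2  1  2  2  1  0
2  2  3  2  2  1
1  3  1  2  1  0
1  3  0  2  3  2
0  3  3  3  2  2
1) 2  1  2  2  1  0
2  2  3  2  2  1
1  3  1  2  1  0
2  3  0  2  3  2
0  3  3  3  2  2
2) 2  1  2  2  1  0
2  2  3  2  2  1
1  3  1  2  1  0
3  3  0  2  3  2
0  3  3  3  2  2
3) 2  1  2  2  1  0
2  3  3  2  2  1
3  0  2  2  1  0
1  2  2  3  3  2
2  1  1  0  3  2
4) 2  1  2  2  1  0
2  3  3  2  2  1
3  0  2  2  1  0
2  2  2  3  3  2
2  1  1  0  3  2
5) 2  1  2  2  1  0
2  3  3  2  2  1
3  0  2  2  1  0
3  2  2  3  3  2
2  1  1  0  3  2
6) 2  1  2  2  1  0
3  3  3  2  2  1
0  1  2  2  1  0
1  3  2  3  3  2
3  1  1  0  3  2
7) 2  1  2  2  1  0
3  3  3  2  2  1
0  1  2  2  1  0
2  3  2  3  3  2
3  1  1  0  3  2
8) 2  1  2  2  1  0
3  3  3  2  2  1
0  1  2  2  1  0
3  3  2  3  3  2
3  1  1  0  3  2
9) 2  1  2  2  1  0
3  3  3  2  2  1
1  2  2  2  1  0
2  0  3  3  3  2
0  3  1  0  3  2
10) 2  1  2  2  1  0
3  3  3  2  2  1
1  2  2  2  1  0
3  0  3  3  3  2
0  3  1  0  3  2
11) 2  1  2  2  1  0
3  3  3  2  2  1
2  2  2  2  1  0
0  1  3  3  3  2
1  3  1  0  3  2
12) 2  1  2  2  1  0
3  3  3  2  2  1
2  2  2  2  1  0
1  1  3  3  3  2
1  3  1  0  3  2
13) 2  1  2  2  1  0
3  3  3  2  2  1
2  2  2  2  1  0
2  1  3  3  3  2
1  3  1  0  3  2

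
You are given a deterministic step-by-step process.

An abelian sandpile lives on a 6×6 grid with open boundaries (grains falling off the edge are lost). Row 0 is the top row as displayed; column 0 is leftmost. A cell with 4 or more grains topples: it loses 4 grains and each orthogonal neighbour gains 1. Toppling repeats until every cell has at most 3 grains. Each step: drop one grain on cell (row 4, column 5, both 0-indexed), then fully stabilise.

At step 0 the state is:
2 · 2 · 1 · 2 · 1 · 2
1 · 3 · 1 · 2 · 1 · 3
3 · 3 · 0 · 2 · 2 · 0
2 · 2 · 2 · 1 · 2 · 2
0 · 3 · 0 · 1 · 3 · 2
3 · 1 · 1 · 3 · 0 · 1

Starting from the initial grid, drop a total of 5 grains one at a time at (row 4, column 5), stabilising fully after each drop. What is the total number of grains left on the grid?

62

step 0: 2 · 2 · 1 · 2 · 1 · 2
1 · 3 · 1 · 2 · 1 · 3
3 · 3 · 0 · 2 · 2 · 0
2 · 2 · 2 · 1 · 2 · 2
0 · 3 · 0 · 1 · 3 · 2
3 · 1 · 1 · 3 · 0 · 1
step 1: 2 · 2 · 1 · 2 · 1 · 2
1 · 3 · 1 · 2 · 1 · 3
3 · 3 · 0 · 2 · 2 · 0
2 · 2 · 2 · 1 · 2 · 2
0 · 3 · 0 · 1 · 3 · 3
3 · 1 · 1 · 3 · 0 · 1
step 2: 2 · 2 · 1 · 2 · 1 · 2
1 · 3 · 1 · 2 · 1 · 3
3 · 3 · 0 · 2 · 2 · 0
2 · 2 · 2 · 1 · 3 · 3
0 · 3 · 0 · 2 · 0 · 1
3 · 1 · 1 · 3 · 1 · 2
step 3: 2 · 2 · 1 · 2 · 1 · 2
1 · 3 · 1 · 2 · 1 · 3
3 · 3 · 0 · 2 · 2 · 0
2 · 2 · 2 · 1 · 3 · 3
0 · 3 · 0 · 2 · 0 · 2
3 · 1 · 1 · 3 · 1 · 2
step 4: 2 · 2 · 1 · 2 · 1 · 2
1 · 3 · 1 · 2 · 1 · 3
3 · 3 · 0 · 2 · 2 · 0
2 · 2 · 2 · 1 · 3 · 3
0 · 3 · 0 · 2 · 0 · 3
3 · 1 · 1 · 3 · 1 · 2
step 5: 2 · 2 · 1 · 2 · 1 · 2
1 · 3 · 1 · 2 · 1 · 3
3 · 3 · 0 · 2 · 3 · 1
2 · 2 · 2 · 2 · 0 · 1
0 · 3 · 0 · 2 · 2 · 1
3 · 1 · 1 · 3 · 1 · 3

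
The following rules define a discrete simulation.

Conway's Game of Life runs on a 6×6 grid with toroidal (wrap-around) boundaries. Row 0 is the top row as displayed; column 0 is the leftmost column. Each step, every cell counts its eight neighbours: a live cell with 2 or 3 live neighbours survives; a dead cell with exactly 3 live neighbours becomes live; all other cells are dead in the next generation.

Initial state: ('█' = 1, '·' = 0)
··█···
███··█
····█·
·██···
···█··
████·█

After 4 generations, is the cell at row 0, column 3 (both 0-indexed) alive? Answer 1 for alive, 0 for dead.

gen 0: ··█···
███··█
····█·
·██···
···█··
████·█
gen 1: ····█·
████·█
···█·█
··██··
···██·
██·██·
gen 2: ······
████·█
·····█
··█···
·█···█
··█···
gen 3: █··█··
███·██
···███
█·····
·██···
······
gen 4: █·███·
·██···
··██··
██████
·█····
·██···

1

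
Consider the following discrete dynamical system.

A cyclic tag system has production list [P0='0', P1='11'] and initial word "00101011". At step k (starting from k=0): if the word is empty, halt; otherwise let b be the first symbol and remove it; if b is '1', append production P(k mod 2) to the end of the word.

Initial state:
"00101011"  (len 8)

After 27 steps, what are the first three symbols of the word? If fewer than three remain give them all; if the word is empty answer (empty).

011

step 0: "00101011"  (len 8)
step 1: "0101011"  (len 7)
step 2: "101011"  (len 6)
step 3: "010110"  (len 6)
step 4: "10110"  (len 5)
step 5: "01100"  (len 5)
step 6: "1100"  (len 4)
step 7: "1000"  (len 4)
step 8: "00011"  (len 5)
step 9: "0011"  (len 4)
step 10: "011"  (len 3)
step 11: "11"  (len 2)
step 12: "111"  (len 3)
step 13: "110"  (len 3)
step 14: "1011"  (len 4)
step 15: "0110"  (len 4)
step 16: "110"  (len 3)
step 17: "100"  (len 3)
step 18: "0011"  (len 4)
step 19: "011"  (len 3)
step 20: "11"  (len 2)
step 21: "10"  (len 2)
step 22: "011"  (len 3)
step 23: "11"  (len 2)
step 24: "111"  (len 3)
step 25: "110"  (len 3)
step 26: "1011"  (len 4)
step 27: "0110"  (len 4)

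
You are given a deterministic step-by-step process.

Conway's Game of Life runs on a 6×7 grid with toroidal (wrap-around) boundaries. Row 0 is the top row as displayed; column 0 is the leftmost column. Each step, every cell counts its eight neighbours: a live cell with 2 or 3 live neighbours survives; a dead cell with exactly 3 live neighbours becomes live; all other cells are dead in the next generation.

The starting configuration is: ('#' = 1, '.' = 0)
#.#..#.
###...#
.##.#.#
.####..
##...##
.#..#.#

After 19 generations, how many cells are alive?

8

k=0  #.#..#.
###...#
.##.#.#
.####..
##...##
.#..#.#
k=1  ..##.#.
.......
....#.#
....#..
......#
..#.#..
k=2  ..###..
...###.
.....#.
.......
...#.#.
..#.##.
k=3  ..#....
..#..#.
.....#.
....#..
...#.#.
..#..#.
k=4  .###...
.......
....##.
....##.
...#.#.
..###..
k=5  .#..#..
..###..
....##.
...#..#
..#..#.
.#.....
k=6  .#..#..
..#....
..#..#.
...#..#
..#....
.##....
k=7  .#.#...
.###...
..##...
..##...
.###...
.###...
k=8  #...#..
.#..#..
....#..
....#..
....#..
#...#..
k=9  ##.###.
...###.
...###.
...###.
...###.
...###.
k=10  .......
.......
..#...#
..#...#
..#...#
.......
k=11  .......
.......
.......
####.##
.......
.......
k=12  .......
.......
###...#
###...#
###...#
.......
k=13  .......
##.....
..#...#
...#.#.
..#...#
##.....
k=14  .......
##.....
###...#
..##.##
###...#
##.....
k=15  .......
..#...#
...#.#.
...#.#.
...#.#.
..#...#
k=16  .......
.......
..##.##
..##.##
..##.##
.......
k=17  .......
.......
..##.##
##.....
..##.##
.......
k=18  .......
.......
###...#
##.....
###...#
.......
k=19  .......
##.....
..#...#
.......
..#...#
##.....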